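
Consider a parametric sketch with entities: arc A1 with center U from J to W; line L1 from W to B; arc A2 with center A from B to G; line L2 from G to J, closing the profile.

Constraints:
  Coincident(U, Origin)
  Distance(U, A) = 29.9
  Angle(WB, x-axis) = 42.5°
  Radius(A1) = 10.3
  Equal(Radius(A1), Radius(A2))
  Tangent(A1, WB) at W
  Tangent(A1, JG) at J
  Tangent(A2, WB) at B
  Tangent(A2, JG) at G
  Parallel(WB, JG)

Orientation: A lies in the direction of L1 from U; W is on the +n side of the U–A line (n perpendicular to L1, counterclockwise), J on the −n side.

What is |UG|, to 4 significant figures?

31.62

The slot axis is L1's direction at 42.5°, so u = (cos 42.5°, sin 42.5°) = (0.7373, 0.6756) and n = (−sin 42.5°, cos 42.5°) = (-0.6756, 0.7373). U is at the origin and A lies 29.9 along u from U, so A = 29.9·u = (22.04, 20.20). Tangency of A1 to both parallel lines with radius 10.3 puts W and J at U ± 10.3·n: W = (-6.959, 7.594), J = (6.959, -7.594). Equal radii place B and G the same way about A: B = A + 10.3·n = (15.09, 27.79), G = A − 10.3·n = (29.00, 12.61). Then |UG| = |G − U| = 31.62.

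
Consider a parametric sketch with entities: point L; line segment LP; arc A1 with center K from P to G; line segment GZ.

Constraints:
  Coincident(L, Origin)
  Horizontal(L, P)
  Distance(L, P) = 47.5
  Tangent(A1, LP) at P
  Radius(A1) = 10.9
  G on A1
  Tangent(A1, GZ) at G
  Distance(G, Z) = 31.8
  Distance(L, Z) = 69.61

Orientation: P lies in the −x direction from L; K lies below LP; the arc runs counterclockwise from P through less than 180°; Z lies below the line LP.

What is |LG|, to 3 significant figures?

59.6

L is at the origin; L and P share the same y with |LP| = 47.5 and P on the −x side, so P = (-47.5, 0.00). Tangency of A1 to LP means the radius KP is perpendicular to LP, so K = P + (0, -10.9) = (-47.5, -10.9). Since KG ⟂ GZ (tangency), |KZ| = √(10.9² + 31.8²) = 33.6 regardless of where G sits on A1. So Z lies on both circle(L, 69.61) and circle(K, 33.6); the below-LP intersection is Z = (-54.0, -43.9). G is the foot of the tangent from Z: G = (-58.3, -12.4).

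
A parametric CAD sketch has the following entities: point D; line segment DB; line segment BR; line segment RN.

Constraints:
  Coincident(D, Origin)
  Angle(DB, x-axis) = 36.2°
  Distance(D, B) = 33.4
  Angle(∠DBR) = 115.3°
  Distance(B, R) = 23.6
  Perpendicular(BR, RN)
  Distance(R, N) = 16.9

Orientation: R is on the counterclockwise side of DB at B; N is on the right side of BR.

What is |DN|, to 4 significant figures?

60.44

∠DBR = 115.3°, so BR runs at 36.2° + (180° − 115.3°) = 100.9° from the x-axis; with |BR| = 23.6, R = B + 23.6·(cos 100.9°, sin 100.9°) = (22.49, 42.90). BR ⟂ RN; with |RN| = 16.9 on the right of BR, N = R + 16.9·(0.9820, 0.1891) = (39.08, 46.10). Then |DN| = |N − D| = 60.44.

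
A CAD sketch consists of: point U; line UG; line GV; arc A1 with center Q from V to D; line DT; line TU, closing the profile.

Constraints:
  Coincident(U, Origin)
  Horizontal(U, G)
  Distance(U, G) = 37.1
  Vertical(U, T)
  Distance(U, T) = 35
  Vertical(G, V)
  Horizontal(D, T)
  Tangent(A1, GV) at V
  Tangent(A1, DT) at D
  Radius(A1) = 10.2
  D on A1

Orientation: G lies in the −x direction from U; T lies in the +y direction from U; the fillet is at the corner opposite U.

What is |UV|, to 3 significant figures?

44.6

U is at the origin; U and G share the same y with |UG| = 37.1 and G on the −x side, so G = (-37.1, 0.00). U and T share the same x with |UT| = 35.0 and T on the +y side, so T = (0.00, 35.0). The virtual corner opposite U is at (-37.1, 35.0). Since A1 is tangent to GV there, QV ⟂ GV and since A1 is tangent to DT there, QD ⟂ DT, with radius 10.2, so the center Q sits 10.2 in from both sides at Q = (-26.9, 24.8). That places the tangent points at V = (-37.1, 24.8) on GV and D = (-26.9, 35.0) on DT. Then |UV| = |V − U| = 44.6.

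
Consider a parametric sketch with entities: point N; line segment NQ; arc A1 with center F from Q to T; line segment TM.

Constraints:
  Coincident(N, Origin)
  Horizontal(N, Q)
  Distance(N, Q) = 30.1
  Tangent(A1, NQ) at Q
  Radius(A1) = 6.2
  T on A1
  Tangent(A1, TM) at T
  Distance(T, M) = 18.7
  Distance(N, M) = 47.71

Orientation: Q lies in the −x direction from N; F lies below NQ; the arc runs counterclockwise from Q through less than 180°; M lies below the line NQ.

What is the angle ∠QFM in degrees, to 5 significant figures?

140.44°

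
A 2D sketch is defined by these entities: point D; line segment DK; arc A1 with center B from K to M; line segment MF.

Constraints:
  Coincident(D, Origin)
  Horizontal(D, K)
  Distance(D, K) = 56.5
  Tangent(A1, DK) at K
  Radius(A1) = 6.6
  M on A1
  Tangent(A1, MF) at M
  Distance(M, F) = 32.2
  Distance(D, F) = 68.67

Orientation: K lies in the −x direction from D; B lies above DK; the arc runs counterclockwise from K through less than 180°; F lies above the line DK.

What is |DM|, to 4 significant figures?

50.64

Checks: |BM| = 6.600 ✓; ∠(BM, MF) = 90.00° ✓; |MF| = 32.20 ✓; |DF| = 68.67 ✓.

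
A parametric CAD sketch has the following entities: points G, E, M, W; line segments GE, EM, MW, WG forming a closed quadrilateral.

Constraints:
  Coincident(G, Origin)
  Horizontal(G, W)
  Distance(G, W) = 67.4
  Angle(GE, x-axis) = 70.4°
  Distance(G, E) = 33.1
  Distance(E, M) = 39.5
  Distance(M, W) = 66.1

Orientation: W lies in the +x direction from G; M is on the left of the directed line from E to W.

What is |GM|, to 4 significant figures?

70.95

G is at the origin; G and W share the same y with |GW| = 67.4 and W in +x, so W = (67.4, 0). GE runs at 70.4° with |GE| = 33.1, so E = (11.10, 31.18). M is determined by |EM| = 39.5 and |MW| = 66.1 together: it lies at the intersection of circle(E, 39.5) and circle(W, 66.1). With |EW| = 64.36, the foot of the radical line on EW is 10.35 from E and the perpendicular offset is √(39.5² − 10.35²) = 38.12. Taking the left-of-EW solution: M = (38.63, 59.51).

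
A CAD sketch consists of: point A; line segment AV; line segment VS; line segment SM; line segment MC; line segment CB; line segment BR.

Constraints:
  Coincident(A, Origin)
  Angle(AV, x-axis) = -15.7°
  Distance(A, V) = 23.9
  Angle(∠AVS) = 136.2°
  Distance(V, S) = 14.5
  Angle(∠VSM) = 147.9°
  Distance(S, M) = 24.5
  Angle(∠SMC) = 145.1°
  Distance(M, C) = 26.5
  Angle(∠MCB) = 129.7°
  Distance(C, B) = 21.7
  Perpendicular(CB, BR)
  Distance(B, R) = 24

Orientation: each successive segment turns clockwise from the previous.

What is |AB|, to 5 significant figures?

66.418

A is at the origin; AV runs at -15.7° with length 23.9, so V = (23.008, -6.4674). ∠AVS = 136.2° gives VS at -59.500° from the x-axis; with |VS| = 14.5, S = (30.368, -18.961). ∠VSM = 147.9° gives SM at -91.600° from the x-axis; with |SM| = 24.5, M = (29.684, -43.451). ∠SMC = 145.1° gives MC at -126.50° from the x-axis; with |MC| = 26.5, C = (13.921, -64.754). ∠MCB = 129.7° gives CB at -176.80° from the x-axis; with |CB| = 21.7, B = (-7.7454, -65.965). Then |AB| = |B − A| = 66.418.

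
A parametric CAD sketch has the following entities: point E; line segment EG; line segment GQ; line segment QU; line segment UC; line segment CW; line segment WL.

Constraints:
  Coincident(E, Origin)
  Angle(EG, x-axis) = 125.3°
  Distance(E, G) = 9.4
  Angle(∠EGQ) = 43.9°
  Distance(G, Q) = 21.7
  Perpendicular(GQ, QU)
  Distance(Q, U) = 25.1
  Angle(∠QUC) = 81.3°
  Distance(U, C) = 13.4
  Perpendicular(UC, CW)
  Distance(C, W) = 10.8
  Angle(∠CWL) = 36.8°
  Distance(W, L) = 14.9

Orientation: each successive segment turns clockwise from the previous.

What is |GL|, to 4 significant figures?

30.74

E is at the origin; EG runs at 125.3° with length 9.4, so G = (-5.432, 7.672). ∠EGQ = 43.9° gives GQ at -10.80° from the x-axis; with |GQ| = 21.7, Q = (15.88, 3.606). GQ is perpendicular to QU, so QU runs at -100.8°; with |QU| = 25.1, U = (11.18, -21.05). ∠QUC = 81.3° gives UC at 160.5° from the x-axis; with |UC| = 13.4, C = (-1.451, -16.58). UC is perpendicular to CW, so CW runs at 70.50°; with |CW| = 10.8, W = (2.154, -6.396). ∠CWL = 36.8° gives WL at -72.70° from the x-axis; with |WL| = 14.9, L = (6.585, -20.62). Then |GL| = |L − G| = 30.74.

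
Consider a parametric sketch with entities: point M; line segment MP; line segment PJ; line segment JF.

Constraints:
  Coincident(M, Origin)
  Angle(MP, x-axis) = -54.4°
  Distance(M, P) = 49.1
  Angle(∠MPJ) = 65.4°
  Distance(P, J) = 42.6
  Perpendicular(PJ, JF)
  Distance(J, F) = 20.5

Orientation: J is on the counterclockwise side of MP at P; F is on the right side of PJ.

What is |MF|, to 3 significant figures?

68.8

∠MPJ = 65.4°, so PJ runs at -54.4° + (180° − 65.4°) = 60.2° from the x-axis; with |PJ| = 42.6, J = P + 42.6·(cos 60.2°, sin 60.2°) = (49.8, -2.96). PJ ⟂ JF; with |JF| = 20.5 on the right of PJ, F = J + 20.5·(0.868, -0.497) = (67.5, -13.1). Then |MF| = |F − M| = 68.8.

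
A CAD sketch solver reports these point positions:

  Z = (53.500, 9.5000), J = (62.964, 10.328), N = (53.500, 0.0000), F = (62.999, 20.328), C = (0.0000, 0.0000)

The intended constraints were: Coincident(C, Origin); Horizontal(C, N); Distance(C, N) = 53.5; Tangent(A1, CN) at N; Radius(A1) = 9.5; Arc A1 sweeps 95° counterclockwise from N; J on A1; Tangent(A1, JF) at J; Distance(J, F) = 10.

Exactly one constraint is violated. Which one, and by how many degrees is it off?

Tangent(A1, JF) at J — off by 5.20°.

C = (0.00, 0.00) ✓; C.y = 0.00, N.y = 0.00 ✓; |CN| = 53.50 ✓; ∠(ZN, NC) = 90.00° ✓; |ZN| = 9.500 ✓; bearing(Z→J) − bearing(Z→N) = 95.00° ✓; |ZJ| = 9.500 ✓; ∠(ZJ, JF) = 95.20° ✗; |JF| = 10.00 ✓.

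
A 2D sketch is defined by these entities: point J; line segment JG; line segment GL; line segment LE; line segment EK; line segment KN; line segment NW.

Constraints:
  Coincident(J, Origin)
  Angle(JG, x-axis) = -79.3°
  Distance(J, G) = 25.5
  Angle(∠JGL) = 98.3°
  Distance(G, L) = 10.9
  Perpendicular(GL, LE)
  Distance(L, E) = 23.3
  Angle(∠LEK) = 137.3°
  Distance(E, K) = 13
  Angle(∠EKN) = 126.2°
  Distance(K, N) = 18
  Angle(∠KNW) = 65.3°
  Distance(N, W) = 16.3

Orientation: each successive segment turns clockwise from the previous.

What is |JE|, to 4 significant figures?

14.71

J is at the origin; JG runs at -79.3° with length 25.5, so G = (4.734, -25.06). ∠JGL = 98.3° gives GL at -161.0° from the x-axis; with |GL| = 10.9, L = (-5.572, -28.61). GL is perpendicular to LE, so LE runs at 109.0°; with |LE| = 23.3, E = (-13.16, -6.575). Then |JE| = |E − J| = 14.71.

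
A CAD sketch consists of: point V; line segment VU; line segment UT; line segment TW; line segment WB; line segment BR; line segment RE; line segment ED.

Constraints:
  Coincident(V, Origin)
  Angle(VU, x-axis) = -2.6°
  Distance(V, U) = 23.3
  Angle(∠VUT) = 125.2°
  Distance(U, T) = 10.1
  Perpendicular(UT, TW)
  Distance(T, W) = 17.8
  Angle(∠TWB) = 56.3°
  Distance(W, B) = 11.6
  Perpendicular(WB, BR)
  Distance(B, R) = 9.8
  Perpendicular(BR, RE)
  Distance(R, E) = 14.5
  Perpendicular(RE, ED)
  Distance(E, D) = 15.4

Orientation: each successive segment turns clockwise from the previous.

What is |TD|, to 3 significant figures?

24.1

V is at the origin; VU runs at -2.6° with length 23.3, so U = (23.3, -1.06). ∠VUT = 125.2° gives UT at -57.4° from the x-axis; with |UT| = 10.1, T = (28.7, -9.57). UT ⟂ TW, so TW runs at -147°; with |TW| = 17.8, W = (13.7, -19.2). ∠TWB = 56.3° gives WB at 88.9° from the x-axis; with |WB| = 11.6, B = (13.9, -7.56). WB ⟂ BR, so BR runs at -1.10°; with |BR| = 9.8, R = (23.7, -7.75). The perpendicularity gives RE at right angles to BR, so RE runs at -91.1°; with |RE| = 14.5, E = (23.5, -22.2). RE is perpendicular to ED, so ED runs at 179°; with |ED| = 15.4, D = (8.07, -21.9). Then |TD| = |D − T| = 24.1.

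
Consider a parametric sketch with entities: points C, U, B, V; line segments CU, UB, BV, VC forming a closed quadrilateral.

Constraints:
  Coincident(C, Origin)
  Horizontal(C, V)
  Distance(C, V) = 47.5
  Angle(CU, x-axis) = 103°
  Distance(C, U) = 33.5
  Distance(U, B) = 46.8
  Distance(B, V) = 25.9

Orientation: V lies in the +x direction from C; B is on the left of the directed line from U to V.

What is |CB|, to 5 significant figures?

45.534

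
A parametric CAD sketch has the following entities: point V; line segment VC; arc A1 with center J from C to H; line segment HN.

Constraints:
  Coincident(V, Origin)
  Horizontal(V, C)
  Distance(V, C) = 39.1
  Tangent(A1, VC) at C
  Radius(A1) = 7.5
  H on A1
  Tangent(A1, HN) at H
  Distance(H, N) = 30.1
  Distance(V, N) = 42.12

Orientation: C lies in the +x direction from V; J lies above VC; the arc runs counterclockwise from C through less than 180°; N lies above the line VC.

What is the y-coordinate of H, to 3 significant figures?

12.6

V is at the origin; V and C share the same y with |VC| = 39.1 and C on the +x side, so C = (39.1, 0.00). The tangent condition forces JC to be normal to VC, so J = C + (0, 7.5) = (39.1, 7.50). Since JH ⟂ HN (tangency), |JN| = √(7.5² + 30.1²) = 31.0 regardless of where H sits on A1. So N lies on both circle(V, 42.12) and circle(J, 31.0); the above-VC intersection is N = (24.0, 34.6). H is the foot of the tangent from N: H = (44.6, 12.6).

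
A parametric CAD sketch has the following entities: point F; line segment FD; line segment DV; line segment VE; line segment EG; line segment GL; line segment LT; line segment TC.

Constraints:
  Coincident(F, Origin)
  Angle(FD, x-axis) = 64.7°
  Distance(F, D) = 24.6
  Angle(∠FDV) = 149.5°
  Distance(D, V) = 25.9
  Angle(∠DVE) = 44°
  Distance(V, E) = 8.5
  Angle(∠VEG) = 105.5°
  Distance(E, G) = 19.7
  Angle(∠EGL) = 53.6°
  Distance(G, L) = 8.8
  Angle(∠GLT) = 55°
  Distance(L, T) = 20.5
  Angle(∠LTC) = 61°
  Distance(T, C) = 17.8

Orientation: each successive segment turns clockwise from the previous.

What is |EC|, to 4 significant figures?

27.04

F is at the origin; FD runs at 64.7° with length 24.6, so D = (10.51, 22.24). ∠FDV = 149.5° gives DV at 34.20° from the x-axis; with |DV| = 25.9, V = (31.93, 36.80). ∠DVE = 44.0° gives VE at -101.8° from the x-axis; with |VE| = 8.5, E = (30.20, 28.48). ∠VEG = 105.5° gives EG at -176.3° from the x-axis; with |EG| = 19.7, G = (10.54, 27.21). ∠EGL = 53.6° gives GL at 57.30° from the x-axis; with |GL| = 8.8, L = (15.29, 34.61). ∠GLT = 55.0° gives LT at -67.70° from the x-axis; with |LT| = 20.5, T = (23.07, 15.65). ∠LTC = 61.0° gives TC at 173.3° from the x-axis; with |TC| = 17.8, C = (5.392, 17.72). Then |EC| = |C − E| = 27.04.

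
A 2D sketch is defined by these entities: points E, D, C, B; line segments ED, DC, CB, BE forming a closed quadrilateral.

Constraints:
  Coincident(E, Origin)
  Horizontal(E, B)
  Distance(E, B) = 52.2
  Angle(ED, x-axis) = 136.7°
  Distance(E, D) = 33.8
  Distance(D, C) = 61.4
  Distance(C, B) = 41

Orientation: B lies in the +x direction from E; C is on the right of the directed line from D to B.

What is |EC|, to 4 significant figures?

27.75

Checks: E = (0.00, 0.00) ✓; |DC| = 61.40 ✓; |CB| = 41.00 ✓.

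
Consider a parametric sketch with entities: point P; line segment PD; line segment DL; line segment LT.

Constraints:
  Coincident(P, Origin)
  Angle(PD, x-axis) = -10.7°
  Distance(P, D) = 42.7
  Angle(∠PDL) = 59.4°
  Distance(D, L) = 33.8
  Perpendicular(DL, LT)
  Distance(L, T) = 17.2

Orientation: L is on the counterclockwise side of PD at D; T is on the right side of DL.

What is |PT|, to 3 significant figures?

55.3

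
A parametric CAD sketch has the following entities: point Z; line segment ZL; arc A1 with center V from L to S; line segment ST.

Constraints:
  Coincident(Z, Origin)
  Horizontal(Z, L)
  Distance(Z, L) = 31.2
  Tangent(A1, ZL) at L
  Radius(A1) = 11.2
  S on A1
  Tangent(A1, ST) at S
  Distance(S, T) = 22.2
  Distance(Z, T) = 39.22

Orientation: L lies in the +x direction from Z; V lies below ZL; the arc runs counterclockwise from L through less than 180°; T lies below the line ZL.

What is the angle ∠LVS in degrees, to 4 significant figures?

90.79°

Checks: ∠(VL, LZ) = 90.00° ✓; |VS| = 11.20 ✓; ∠(VS, ST) = 90.00° ✓; |ST| = 22.20 ✓; |ZT| = 39.22 ✓.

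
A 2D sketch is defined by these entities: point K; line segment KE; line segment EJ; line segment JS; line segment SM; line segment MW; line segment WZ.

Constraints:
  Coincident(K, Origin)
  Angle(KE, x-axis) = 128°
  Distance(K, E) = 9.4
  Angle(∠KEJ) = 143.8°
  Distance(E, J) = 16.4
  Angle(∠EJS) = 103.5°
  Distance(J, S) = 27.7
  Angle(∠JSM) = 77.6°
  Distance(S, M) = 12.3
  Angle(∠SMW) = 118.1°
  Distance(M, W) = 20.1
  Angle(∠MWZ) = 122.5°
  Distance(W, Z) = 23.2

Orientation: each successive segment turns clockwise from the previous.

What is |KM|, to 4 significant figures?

28.23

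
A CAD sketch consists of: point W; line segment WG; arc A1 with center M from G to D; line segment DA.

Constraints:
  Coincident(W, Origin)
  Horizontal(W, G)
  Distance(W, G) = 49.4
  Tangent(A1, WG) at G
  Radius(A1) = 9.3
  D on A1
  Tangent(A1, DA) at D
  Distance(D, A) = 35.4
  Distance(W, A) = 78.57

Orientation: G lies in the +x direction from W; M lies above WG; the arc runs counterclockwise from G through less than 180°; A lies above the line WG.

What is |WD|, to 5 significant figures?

58.880

W is at the origin; W and G share the same y with |WG| = 49.4 and G on the +x side, so G = (49.400, 0.0000). Tangency of A1 to WG means the radius MG is perpendicular to WG, so M = G + (0, 9.3) = (49.400, 9.3000). Since MD ⟂ DA (tangency), |MA| = √(9.3² + 35.4²) = 36.601 regardless of where D sits on A1. So A lies on both circle(W, 78.57) and circle(M, 36.601); the above-WG intersection is A = (66.673, 41.569). D is the foot of the tangent from A: D = (58.445, 7.1386).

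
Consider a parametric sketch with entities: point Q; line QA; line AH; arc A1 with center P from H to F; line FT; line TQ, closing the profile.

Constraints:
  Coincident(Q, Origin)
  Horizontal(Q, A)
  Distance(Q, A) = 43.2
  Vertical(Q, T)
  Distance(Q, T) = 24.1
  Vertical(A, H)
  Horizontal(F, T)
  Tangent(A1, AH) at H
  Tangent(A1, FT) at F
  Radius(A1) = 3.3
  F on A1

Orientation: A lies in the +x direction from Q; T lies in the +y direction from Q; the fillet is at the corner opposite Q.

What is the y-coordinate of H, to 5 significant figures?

20.800

Q is at the origin; Q and A share the same y with |QA| = 43.2 and A on the +x side, so A = (43.200, 0.0000). Q and T share the same x with |QT| = 24.1 and T on the +y side, so T = (0.0000, 24.100). The virtual corner opposite Q is at (43.200, 24.100). The tangent condition forces PH to be normal to AH and tangency of A1 to FT means the radius PF is perpendicular to FT, with radius 3.3, so the center P sits 3.3 in from both sides at P = (39.900, 20.800). That places the tangent points at H = (43.200, 20.800) on AH and F = (39.900, 24.100) on FT. So H.y = 20.800.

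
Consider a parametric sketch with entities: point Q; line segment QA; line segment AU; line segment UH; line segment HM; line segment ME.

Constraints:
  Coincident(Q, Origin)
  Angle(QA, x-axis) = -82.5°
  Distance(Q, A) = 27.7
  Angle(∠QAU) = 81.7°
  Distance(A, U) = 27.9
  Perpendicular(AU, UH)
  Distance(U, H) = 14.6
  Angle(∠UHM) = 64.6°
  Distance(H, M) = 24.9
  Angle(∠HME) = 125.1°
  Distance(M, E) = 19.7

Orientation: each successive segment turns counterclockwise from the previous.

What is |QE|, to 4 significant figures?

42.95

Q is at the origin; QA runs at -82.5° with length 27.7, so A = (3.616, -27.46). ∠QAU = 81.7° gives AU at 15.80° from the x-axis; with |AU| = 27.9, U = (30.46, -19.87). AU ⟂ UH, so UH runs at 105.8°; with |UH| = 14.6, H = (26.49, -5.818). ∠UHM = 64.6° gives HM at -138.8° from the x-axis; with |HM| = 24.9, M = (7.751, -22.22). ∠HME = 125.1° gives ME at -83.90° from the x-axis; with |ME| = 19.7, E = (9.844, -41.81). Then |QE| = |E − Q| = 42.95.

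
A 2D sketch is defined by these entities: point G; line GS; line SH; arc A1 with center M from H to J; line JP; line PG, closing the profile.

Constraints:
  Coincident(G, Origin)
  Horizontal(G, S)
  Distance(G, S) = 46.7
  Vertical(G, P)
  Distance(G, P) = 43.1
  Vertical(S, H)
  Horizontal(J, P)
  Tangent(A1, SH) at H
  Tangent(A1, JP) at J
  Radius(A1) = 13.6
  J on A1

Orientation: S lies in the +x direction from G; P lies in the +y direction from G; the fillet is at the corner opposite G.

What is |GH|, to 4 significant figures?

55.24

The virtual corner opposite G is at (46.70, 43.10). The tangent condition forces MH to be normal to SH and since A1 is tangent to JP there, MJ ⟂ JP, with radius 13.6, so the center M sits 13.6 in from both sides at M = (33.10, 29.50). That places the tangent points at H = (46.70, 29.50) on SH and J = (33.10, 43.10) on JP. Then |GH| = |H − G| = 55.24.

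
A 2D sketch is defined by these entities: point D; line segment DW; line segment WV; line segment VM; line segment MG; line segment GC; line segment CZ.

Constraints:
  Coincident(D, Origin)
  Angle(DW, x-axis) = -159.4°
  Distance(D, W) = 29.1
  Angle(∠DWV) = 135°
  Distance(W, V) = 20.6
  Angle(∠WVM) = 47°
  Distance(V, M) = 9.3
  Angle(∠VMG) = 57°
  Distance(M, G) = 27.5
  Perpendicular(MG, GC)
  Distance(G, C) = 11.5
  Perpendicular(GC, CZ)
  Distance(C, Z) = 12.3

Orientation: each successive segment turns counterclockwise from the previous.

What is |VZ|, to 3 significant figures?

10.8

The perpendicularity gives GC at right angles to MG, so GC runs at -128°; with |GC| = 11.5, C = (-55.6, -18.0). GC ⟂ CZ, so CZ runs at -38.4°; with |CZ| = 12.3, Z = (-46.0, -25.6). Then |VZ| = |Z − V| = 10.8.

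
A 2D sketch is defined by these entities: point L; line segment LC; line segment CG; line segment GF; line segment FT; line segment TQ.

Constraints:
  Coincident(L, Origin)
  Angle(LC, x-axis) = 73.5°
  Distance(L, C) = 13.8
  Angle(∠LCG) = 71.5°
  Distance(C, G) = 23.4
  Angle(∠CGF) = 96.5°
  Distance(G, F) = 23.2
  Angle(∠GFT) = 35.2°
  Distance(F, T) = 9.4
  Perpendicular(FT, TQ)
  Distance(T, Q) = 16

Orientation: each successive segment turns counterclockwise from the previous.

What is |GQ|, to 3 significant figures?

9.91

∠GFT = 35.2° gives FT at 50.3° from the x-axis; with |FT| = 9.4, T = (-15.3, -3.48). FT ⟂ TQ, so TQ runs at 140°; with |TQ| = 16.0, Q = (-27.6, 6.74). Then |GQ| = |Q − G| = 9.91.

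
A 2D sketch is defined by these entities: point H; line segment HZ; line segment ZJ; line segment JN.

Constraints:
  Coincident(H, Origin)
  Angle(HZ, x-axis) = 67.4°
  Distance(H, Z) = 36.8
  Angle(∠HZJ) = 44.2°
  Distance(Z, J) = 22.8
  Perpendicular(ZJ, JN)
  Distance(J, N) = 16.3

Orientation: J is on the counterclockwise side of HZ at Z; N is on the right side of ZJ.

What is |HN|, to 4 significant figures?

42.11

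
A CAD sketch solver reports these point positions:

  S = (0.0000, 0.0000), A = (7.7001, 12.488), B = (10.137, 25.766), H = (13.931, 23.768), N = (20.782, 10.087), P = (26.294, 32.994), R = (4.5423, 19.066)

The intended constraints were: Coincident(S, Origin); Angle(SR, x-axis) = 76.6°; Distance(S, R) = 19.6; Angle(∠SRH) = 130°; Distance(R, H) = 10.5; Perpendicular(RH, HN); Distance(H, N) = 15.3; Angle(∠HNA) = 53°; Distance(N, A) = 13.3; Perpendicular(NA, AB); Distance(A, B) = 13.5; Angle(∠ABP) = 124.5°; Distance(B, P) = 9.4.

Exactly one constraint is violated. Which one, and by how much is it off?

Distance(B, P) = 9.4 — off by 8.30.

S = (0.00, 0.00) ✓; SR at 76.60° ✓; |SR| = 19.60 ✓; ∠SRH = 130.0° ✓; |RH| = 10.50 ✓; ∠(RH, HN) = 90.00° ✓; |HN| = 15.30 ✓; ∠HNA = 53.00° ✓; |NA| = 13.30 ✓; ∠(NA, AB) = 90.00° ✓; |AB| = 13.50 ✓; ∠ABP = 124.5° ✓; |BP| = 17.70 ✗.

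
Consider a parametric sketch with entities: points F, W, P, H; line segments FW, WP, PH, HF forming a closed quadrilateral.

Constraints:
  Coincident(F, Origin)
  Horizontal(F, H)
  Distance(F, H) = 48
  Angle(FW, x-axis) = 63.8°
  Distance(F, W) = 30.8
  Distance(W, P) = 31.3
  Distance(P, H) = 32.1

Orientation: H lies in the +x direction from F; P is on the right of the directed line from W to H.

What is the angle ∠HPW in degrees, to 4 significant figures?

88.21°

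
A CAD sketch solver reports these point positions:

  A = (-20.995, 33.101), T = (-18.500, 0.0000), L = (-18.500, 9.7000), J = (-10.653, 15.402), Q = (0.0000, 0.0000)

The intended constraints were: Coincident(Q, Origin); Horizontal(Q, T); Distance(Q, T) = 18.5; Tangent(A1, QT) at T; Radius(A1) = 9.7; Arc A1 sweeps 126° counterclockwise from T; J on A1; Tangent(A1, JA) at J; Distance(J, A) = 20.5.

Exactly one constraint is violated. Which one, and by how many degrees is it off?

Tangent(A1, JA) at J — off by 5.71°.

Q = (0.00, 0.00) ✓; Q.y = 0.00, T.y = 0.00 ✓; |QT| = 18.50 ✓; ∠(LT, TQ) = 90.00° ✓; |LT| = 9.700 ✓; bearing(L→J) − bearing(L→T) = 126.0° ✓; |LJ| = 9.700 ✓; ∠(LJ, JA) = 95.71° ✗; |JA| = 20.50 ✓.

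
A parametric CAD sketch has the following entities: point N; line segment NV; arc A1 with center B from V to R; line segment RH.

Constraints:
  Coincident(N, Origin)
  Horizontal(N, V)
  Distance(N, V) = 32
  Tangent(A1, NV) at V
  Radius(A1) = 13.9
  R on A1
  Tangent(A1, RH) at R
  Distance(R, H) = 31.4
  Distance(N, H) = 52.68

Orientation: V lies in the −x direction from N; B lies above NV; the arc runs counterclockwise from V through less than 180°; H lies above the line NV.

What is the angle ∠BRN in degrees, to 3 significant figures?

129°

N is at the origin; N and V share the same y with |NV| = 32.0 and V on the −x side, so V = (-32.0, 0.00). The tangent condition forces BV to be normal to NV, so B = V + (0, 13.9) = (-32.0, 13.9). Since BR ⟂ RH (tangency), |BH| = √(13.9² + 31.4²) = 34.3 regardless of where R sits on A1. So H lies on both circle(N, 52.68) and circle(B, 34.3); the above-NV intersection is H = (-23.5, 47.2). R is the foot of the tangent from H: R = (-18.3, 16.2).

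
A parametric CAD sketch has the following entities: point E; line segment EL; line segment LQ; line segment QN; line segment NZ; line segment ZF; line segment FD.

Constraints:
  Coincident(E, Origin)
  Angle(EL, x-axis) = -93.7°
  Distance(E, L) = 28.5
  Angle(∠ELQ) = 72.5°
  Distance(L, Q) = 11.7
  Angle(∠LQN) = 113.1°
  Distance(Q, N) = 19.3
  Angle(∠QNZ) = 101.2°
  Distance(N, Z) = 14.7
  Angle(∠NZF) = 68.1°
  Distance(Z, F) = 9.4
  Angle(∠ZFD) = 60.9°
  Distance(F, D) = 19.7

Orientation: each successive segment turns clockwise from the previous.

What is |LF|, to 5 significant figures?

17.613

E is at the origin; EL runs at -93.7° with length 28.5, so L = (-1.8392, -28.441). ∠ELQ = 72.5° gives LQ at 158.80° from the x-axis; with |LQ| = 11.7, Q = (-12.747, -24.210). ∠LQN = 113.1° gives QN at 91.900° from the x-axis; with |QN| = 19.3, N = (-13.387, -4.9202). ∠QNZ = 101.2° gives NZ at 13.100° from the x-axis; with |NZ| = 14.7, Z = (0.93019, -1.5884). ∠NZF = 68.1° gives ZF at -98.800° from the x-axis; with |ZF| = 9.4, F = (-0.50787, -10.878). Then |LF| = |F − L| = 17.613.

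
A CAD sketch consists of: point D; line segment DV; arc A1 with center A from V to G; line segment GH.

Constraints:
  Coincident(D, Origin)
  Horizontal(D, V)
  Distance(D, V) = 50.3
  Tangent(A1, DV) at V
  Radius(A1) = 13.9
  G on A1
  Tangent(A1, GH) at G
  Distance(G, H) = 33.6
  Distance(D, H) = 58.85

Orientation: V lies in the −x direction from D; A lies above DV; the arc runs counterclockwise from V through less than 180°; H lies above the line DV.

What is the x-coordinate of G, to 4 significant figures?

-36.41

Checks: D.y = 0.00, V.y = 0.00 ✓; |AG| = 13.90 ✓; ∠(AG, GH) = 90.00° ✓; |GH| = 33.60 ✓; |DH| = 58.85 ✓.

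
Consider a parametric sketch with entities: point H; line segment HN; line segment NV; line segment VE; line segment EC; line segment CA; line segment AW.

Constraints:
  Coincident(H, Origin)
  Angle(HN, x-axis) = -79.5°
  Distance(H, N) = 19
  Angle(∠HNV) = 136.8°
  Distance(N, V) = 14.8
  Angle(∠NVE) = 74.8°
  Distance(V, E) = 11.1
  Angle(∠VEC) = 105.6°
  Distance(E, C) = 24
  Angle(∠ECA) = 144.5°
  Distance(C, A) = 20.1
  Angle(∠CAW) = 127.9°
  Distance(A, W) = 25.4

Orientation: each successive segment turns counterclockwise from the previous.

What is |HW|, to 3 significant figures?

42.2

∠ECA = 144.5° gives CA at 179° from the x-axis; with |CA| = 20.1, A = (-20.0, -2.32). ∠CAW = 127.9° gives AW at -129° from the x-axis; with |AW| = 25.4, W = (-36.0, -22.0). Then |HW| = |W − H| = 42.2.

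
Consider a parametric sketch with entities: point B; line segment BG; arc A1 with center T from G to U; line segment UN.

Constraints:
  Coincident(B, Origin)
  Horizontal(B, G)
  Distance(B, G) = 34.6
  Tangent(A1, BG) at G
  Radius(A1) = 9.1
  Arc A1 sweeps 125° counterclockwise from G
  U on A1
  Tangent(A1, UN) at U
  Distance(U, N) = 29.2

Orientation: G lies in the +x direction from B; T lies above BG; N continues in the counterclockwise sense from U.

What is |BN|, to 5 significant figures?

45.854

B is at the origin; BG is horizontal with |BG| = 34.6 and G on the +x side, so G = (34.600, 0.0000). The tangent condition forces TG to be normal to BG, so T = G + (0, 9.1) = (34.600, 9.1000). On A1, G sits at bearing -90° from T; a 125° counterclockwise sweep puts U at bearing 35°, so U = T + 9.1·(cos 35°, sin 35°) = (42.054, 14.320). Since A1 is tangent to UN there, TU ⟂ UN, so UN runs along (−sin 35°, cos 35°); with |UN| = 29.2, N = (25.306, 38.239). Then |BN| = |N − B| = 45.854.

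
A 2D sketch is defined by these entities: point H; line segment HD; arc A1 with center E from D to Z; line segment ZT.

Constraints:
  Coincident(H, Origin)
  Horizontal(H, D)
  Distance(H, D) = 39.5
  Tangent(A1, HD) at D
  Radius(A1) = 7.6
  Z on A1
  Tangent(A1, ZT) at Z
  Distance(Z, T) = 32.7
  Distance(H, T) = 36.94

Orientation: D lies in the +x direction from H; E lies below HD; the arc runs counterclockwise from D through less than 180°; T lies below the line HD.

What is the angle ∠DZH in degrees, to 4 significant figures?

142.4°

Checks: ∠(ED, DH) = 90.00° ✓; |EZ| = 7.600 ✓; ∠(EZ, ZT) = 90.00° ✓; |ZT| = 32.70 ✓; |HT| = 36.94 ✓.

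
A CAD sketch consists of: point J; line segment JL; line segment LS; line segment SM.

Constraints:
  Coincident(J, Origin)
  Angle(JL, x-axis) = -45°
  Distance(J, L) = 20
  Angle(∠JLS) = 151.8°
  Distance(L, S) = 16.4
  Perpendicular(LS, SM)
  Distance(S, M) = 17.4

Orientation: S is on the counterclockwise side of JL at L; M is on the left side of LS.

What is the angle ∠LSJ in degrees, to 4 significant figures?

15.52°

J is at the origin; JL runs at -45.0° with length 20.0, so L = 20.0·(cos -45.0°, sin -45.0°) = (14.14, -14.14). ∠JLS = 151.8°, so LS runs at -45.0° + (180° − 151.8°) = -16.80° from the x-axis; with |LS| = 16.4, S = L + 16.4·(cos -16.80°, sin -16.80°) = (29.84, -18.88). Then cos ∠LSJ = SL·SJ / (|SL||SJ|), giving 15.52°.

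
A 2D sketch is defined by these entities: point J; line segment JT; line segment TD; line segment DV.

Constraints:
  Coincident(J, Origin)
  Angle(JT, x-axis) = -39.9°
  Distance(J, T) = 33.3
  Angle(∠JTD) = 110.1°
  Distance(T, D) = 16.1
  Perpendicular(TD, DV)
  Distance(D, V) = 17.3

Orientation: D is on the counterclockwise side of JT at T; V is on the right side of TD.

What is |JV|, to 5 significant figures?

55.838

J is at the origin; JT runs at -39.9° with length 33.3, so T = 33.3·(cos -39.9°, sin -39.9°) = (25.547, -21.360). ∠JTD = 110.1°, so TD runs at -39.9° + (180° − 110.1°) = 30.000° from the x-axis; with |TD| = 16.1, D = T + 16.1·(cos 30.000°, sin 30.000°) = (39.490, -13.310). TD is perpendicular to DV; with |DV| = 17.3 on the right of TD, V = D + 17.3·(0.50000, -0.86603) = (48.140, -28.293). Then |JV| = |V − J| = 55.838.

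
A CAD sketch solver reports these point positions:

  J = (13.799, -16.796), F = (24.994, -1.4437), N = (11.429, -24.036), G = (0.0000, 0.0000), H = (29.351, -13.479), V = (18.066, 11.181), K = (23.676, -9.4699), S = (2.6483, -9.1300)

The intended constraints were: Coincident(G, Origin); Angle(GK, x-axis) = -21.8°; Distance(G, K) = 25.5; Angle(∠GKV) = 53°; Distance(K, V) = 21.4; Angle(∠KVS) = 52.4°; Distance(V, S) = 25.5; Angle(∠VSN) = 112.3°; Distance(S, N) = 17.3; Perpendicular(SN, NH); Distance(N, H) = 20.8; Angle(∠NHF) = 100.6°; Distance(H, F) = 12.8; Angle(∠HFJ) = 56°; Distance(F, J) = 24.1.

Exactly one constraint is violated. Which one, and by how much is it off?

Distance(F, J) = 24.1 — off by 5.10.

G = (0.00, 0.00) ✓; GK at -21.80° ✓; |GK| = 25.50 ✓; ∠GKV = 53.00° ✓; |KV| = 21.40 ✓; ∠KVS = 52.40° ✓; |VS| = 25.50 ✓; ∠VSN = 112.3° ✓; |SN| = 17.30 ✓; ∠(SN, NH) = 90.00° ✓; |NH| = 20.80 ✓; ∠NHF = 100.6° ✓; |HF| = 12.80 ✓; ∠HFJ = 56.00° ✓; |FJ| = 19.00 ✗.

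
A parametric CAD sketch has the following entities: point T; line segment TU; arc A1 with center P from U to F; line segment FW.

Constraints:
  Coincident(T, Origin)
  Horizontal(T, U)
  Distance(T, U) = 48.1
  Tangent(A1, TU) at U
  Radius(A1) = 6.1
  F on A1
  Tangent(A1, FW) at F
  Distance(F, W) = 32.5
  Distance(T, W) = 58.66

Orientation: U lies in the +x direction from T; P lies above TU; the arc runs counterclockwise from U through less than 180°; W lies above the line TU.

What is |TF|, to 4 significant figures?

54.49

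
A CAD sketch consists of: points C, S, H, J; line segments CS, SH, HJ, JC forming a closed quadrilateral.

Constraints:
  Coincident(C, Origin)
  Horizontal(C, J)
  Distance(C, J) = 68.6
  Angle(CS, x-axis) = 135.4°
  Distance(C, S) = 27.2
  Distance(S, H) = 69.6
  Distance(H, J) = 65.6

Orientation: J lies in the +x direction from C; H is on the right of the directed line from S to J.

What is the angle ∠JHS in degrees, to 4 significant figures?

83.43°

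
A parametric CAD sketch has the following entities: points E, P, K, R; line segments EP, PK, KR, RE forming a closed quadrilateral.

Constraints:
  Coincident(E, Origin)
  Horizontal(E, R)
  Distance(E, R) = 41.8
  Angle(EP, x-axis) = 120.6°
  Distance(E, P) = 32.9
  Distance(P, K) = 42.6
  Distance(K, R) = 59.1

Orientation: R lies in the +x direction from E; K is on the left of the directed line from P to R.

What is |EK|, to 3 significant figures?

56.6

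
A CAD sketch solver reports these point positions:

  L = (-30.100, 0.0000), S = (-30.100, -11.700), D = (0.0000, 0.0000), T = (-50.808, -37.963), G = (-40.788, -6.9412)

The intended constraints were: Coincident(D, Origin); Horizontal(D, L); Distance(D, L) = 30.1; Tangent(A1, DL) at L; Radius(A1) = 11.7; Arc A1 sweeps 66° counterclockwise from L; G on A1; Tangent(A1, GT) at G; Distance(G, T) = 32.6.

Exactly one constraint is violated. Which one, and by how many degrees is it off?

Tangent(A1, GT) at G — off by 6.10°.

D = (0.00, 0.00) ✓; D.y = 0.00, L.y = 0.00 ✓; |DL| = 30.10 ✓; ∠(SL, LD) = 90.00° ✓; |SL| = 11.70 ✓; bearing(S→G) − bearing(S→L) = 66.00° ✓; |SG| = 11.70 ✓; ∠(SG, GT) = 83.90° ✗; |GT| = 32.60 ✓.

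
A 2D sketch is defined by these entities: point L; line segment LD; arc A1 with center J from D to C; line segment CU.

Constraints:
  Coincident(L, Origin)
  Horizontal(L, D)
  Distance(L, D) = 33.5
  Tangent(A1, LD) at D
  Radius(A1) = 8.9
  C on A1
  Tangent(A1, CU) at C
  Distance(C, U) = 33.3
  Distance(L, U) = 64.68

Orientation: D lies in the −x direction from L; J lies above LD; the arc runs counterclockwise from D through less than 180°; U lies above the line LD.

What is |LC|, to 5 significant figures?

31.726

Checks: L = (0.00, 0.00) ✓; |JC| = 8.900 ✓; ∠(JC, CU) = 90.00° ✓; |CU| = 33.30 ✓; |LU| = 64.68 ✓.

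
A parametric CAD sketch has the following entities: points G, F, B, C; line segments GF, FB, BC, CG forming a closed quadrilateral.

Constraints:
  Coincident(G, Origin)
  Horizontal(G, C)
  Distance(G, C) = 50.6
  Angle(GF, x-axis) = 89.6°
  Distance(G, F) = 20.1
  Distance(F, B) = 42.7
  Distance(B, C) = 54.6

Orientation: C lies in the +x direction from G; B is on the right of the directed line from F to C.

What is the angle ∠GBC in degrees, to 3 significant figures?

67.8°

Checks: |FB| = 42.70 ✓; |BC| = 54.60 ✓.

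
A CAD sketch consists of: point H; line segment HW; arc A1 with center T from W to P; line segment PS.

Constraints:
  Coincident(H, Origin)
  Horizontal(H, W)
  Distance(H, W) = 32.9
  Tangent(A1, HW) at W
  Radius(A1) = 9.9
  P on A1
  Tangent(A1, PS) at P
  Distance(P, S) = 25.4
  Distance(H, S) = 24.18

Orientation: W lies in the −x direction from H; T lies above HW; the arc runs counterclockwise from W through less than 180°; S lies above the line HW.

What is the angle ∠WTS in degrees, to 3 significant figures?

118°

H is at the origin; HW is horizontal with |HW| = 32.9 and W on the −x side, so W = (-32.9, 0.00). Since A1 is tangent to HW there, TW ⟂ HW, so T = W + (0, 9.9) = (-32.9, 9.90). Since TP ⟂ PS (tangency), |TS| = √(9.9² + 25.4²) = 27.3 regardless of where P sits on A1. So S lies on both circle(H, 24.18) and circle(T, 27.3); the above-HW intersection is S = (-8.75, 22.5). P is the foot of the tangent from S: P = (-25.4, 3.40).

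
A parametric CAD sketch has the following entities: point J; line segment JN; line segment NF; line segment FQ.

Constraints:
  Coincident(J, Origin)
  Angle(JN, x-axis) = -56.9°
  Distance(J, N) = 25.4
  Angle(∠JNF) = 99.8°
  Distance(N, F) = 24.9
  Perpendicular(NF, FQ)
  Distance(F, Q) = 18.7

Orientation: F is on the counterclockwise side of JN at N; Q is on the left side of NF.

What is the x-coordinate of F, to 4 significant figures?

36.74

J is at the origin; JN runs at -56.9° with length 25.4, so N = 25.4·(cos -56.9°, sin -56.9°) = (13.87, -21.28). ∠JNF = 99.8°, so NF runs at -56.9° + (180° − 99.8°) = 23.30° from the x-axis; with |NF| = 24.9, F = N + 24.9·(cos 23.30°, sin 23.30°) = (36.74, -11.43). So F.x = 36.74.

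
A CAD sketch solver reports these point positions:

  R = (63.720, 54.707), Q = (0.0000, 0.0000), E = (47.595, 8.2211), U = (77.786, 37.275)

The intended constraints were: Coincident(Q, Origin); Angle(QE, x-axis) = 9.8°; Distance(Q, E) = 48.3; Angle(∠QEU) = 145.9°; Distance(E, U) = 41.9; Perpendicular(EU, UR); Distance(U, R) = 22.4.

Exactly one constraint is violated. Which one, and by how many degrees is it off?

Perpendicular(EU, UR) — off by 5.00°.

Q = (0.00, 0.00) ✓; QE at 9.800° ✓; |QE| = 48.30 ✓; ∠QEU = 145.9° ✓; |EU| = 41.90 ✓; ∠(EU, UR) = 85.00° ✗; |UR| = 22.40 ✓.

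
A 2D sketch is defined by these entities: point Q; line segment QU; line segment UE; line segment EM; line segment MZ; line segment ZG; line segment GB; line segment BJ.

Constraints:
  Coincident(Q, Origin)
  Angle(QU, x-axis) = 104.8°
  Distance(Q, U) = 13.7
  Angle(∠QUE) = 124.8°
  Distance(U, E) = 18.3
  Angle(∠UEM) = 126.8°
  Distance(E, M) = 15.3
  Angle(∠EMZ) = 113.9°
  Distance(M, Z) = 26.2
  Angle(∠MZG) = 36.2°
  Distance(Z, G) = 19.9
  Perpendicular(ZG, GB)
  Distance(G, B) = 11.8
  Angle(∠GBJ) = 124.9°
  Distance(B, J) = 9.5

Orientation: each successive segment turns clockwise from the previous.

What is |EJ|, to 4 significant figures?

24.19

Q is at the origin; QU runs at 104.8° with length 13.7, so U = (-3.500, 13.25). ∠QUE = 124.8° gives UE at 49.60° from the x-axis; with |UE| = 18.3, E = (8.361, 27.18). ∠UEM = 126.8° gives EM at -3.600° from the x-axis; with |EM| = 15.3, M = (23.63, 26.22). ∠EMZ = 113.9° gives MZ at -69.70° from the x-axis; with |MZ| = 26.2, Z = (32.72, 1.648). ∠MZG = 36.2° gives ZG at 146.5° from the x-axis; with |ZG| = 19.9, G = (16.13, 12.63). The perpendicularity gives GB at right angles to ZG, so GB runs at 56.50°; with |GB| = 11.8, B = (22.64, 22.47). ∠GBJ = 124.9° gives BJ at 1.400° from the x-axis; with |BJ| = 9.5, J = (32.14, 22.70). Then |EJ| = |J − E| = 24.19.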